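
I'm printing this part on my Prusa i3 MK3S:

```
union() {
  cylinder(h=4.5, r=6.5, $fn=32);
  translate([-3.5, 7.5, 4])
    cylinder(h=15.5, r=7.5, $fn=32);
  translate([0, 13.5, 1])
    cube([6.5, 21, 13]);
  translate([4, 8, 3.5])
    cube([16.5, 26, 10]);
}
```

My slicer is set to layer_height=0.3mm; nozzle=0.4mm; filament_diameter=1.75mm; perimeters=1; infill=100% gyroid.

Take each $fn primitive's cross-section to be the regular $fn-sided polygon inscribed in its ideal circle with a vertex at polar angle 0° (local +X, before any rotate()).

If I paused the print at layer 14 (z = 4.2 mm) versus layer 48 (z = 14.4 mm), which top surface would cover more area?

Layer 14 (z = 4.2): the r=6.5 cylinder contributes a regular 32-gon of circumradius 6.5 (area = (32/2)·6.500²·sin(360°/32) = 131.88 mm²); the r=7.5 cylinder at (-3.5, 7.5) gives a regular 32-gon of circumradius 7.5 (constant along its height) (area = (32/2)·7.500²·sin(360°/32) = 175.58 mm²); the 6.5×21 cube at (0, 13.5) contributes its full rectangle (area 136.50 mm²); the cube at (4, 8) is present — its section is the full 16.5×26 rectangle (area 429.00 mm²); Merging all regions: the regions partially overlap — summed areas 872.96 mm² minus the doubly-counted overlap 95.99 mm² gives 776.97 mm² — area = 776.97 mm². So its area = 776.97 mm². Layer 48 (z = 14.4): the cylinder does not reach this height (z outside [0, 4.5]); the cylinder at (-3.5, 7.5): section is a regular 32-gon, circumradius r=7.5 (area = (32/2)·7.500²·sin(360°/32) = 175.58 mm²); the cube at (0, 13.5) is absent (z outside [1, 14]); the cube at (4, 8) does not reach this height (z outside [3.5, 13.5]); Combining (union): only the r=7.5 cylinder at (-3.5, 7.5) is present, so the union is just that shape — area = 175.58 mm². So its area = 175.58 mm². Layer 14 is larger (776.97 vs 175.58 mm²).

layer 14 (z = 4.2 mm)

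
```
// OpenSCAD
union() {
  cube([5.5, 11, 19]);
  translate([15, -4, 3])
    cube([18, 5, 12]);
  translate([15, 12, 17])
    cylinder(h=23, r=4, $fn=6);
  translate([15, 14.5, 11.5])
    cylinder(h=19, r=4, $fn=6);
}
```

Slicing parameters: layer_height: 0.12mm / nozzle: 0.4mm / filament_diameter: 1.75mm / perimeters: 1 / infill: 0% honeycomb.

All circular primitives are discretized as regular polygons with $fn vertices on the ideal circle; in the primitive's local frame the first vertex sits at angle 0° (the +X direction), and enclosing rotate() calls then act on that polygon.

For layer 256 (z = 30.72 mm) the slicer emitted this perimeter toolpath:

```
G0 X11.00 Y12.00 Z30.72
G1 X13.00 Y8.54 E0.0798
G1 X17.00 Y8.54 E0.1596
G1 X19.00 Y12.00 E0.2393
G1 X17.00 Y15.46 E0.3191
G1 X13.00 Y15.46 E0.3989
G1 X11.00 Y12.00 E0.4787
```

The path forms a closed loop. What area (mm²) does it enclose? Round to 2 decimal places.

41.52 mm²

Apply the shoelace formula to the sequence of (X, Y) vertices; enclosed area = 41.52 mm².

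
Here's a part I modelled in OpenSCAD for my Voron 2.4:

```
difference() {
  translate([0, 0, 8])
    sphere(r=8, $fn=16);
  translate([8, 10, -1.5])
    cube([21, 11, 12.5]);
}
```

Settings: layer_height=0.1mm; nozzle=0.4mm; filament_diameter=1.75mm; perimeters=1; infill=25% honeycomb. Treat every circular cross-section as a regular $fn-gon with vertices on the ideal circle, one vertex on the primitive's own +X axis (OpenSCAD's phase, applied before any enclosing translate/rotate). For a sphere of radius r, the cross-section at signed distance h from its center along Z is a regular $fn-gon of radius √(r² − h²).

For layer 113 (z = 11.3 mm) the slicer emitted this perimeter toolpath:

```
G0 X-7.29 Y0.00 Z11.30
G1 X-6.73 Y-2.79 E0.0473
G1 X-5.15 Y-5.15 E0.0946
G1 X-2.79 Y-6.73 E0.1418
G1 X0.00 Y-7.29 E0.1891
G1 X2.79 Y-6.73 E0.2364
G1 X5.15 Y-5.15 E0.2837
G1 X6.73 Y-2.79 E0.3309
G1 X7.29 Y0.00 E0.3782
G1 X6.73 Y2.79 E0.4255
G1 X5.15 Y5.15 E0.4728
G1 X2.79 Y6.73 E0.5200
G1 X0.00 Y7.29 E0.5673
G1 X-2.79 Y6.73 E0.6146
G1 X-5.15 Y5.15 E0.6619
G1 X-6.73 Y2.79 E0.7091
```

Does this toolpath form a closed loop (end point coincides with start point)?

Start point (G0): (-7.29, 0.00). End point (last G1): the path does not return to the start — open.

no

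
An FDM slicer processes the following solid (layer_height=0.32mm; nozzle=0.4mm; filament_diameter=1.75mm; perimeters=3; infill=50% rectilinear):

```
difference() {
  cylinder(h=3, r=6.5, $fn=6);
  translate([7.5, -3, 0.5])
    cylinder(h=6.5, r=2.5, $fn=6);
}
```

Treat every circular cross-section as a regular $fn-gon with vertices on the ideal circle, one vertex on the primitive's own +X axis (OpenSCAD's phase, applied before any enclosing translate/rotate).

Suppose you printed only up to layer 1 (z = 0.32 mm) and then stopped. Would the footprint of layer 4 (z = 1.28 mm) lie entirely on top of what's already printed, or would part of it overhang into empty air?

entirely on top

Compare the two slices. At z = 0.32: the cylinder: section is a regular 6-gon, circumradius r=6.5 (area = (6/2)·6.500²·sin(360°/6) = 109.77 mm²); the cylinder at (7.5, -3) is not intersected at this z (z outside [0.5, 7]); After the difference (first − rest): none of the subtracted shapes is present at this height, so the r=6.5 cylinder is unchanged — area = 109.77 mm². At z = 1.28: the r=6.5 cylinder gives a regular 6-gon of circumradius 6.5 (constant along its height) (area = (6/2)·6.500²·sin(360°/6) = 109.77 mm²); the cylinder at (7.5, -3): section is a regular 6-gon, circumradius r=2.5 (area = (6/2)·2.500²·sin(360°/6) = 16.24 mm²); Subtracting the remaining from the first: starting from the r=6.5 cylinder (109.77 mm²), the r=2.5 cylinder at (7.5, -3) misses the remaining region (no effect) — area = 109.77 mm². Checking containment: the cross-section at z = 1.28 is a subset of the cross-section at z = 0.32.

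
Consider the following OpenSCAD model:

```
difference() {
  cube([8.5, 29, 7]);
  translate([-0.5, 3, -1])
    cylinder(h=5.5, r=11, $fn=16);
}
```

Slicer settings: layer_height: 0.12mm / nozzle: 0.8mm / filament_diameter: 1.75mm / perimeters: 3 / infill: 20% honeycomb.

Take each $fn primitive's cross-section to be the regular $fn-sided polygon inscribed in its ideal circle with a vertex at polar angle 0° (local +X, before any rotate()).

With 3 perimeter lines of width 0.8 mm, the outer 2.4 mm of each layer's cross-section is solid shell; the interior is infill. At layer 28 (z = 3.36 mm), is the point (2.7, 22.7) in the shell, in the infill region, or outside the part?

infill

At z = 3.36 mm: the cube (footprint 8.5×29) is included at this height; the r=11 cylinder at (-0.5, 3) contributes a regular 16-gon of circumradius 11; After the difference (first − rest): starting from the 8.5×29 cube, the r=11 cylinder at (-0.5, 3) partially overlaps it — only the 104.97 mm² overlap (of its 370.44 mm²) is removed, clipping the outline — 1 connected region. Overall, the cross-section is a single solid region. The nearest boundary edge runs (0.00, 13.90)→(0.00, 29.00); distance from the point to it = 2.70 mm. The point is inside the cross-section and 2.70 mm from the nearest boundary — more than the 2.4 mm shell width (3 × 0.8), so it's in the infill interior.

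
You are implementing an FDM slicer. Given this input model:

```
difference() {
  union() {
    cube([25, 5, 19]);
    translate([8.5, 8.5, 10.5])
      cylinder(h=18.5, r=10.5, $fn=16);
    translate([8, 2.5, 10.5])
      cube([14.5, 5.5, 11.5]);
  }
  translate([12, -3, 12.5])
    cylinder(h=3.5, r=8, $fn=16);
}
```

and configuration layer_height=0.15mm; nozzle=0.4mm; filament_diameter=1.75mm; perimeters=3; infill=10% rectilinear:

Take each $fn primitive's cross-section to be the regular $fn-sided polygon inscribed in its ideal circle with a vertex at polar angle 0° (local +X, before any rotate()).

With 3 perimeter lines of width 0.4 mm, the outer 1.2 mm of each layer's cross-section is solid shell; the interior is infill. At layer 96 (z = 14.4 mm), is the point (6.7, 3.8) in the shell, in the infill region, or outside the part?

shell

At z = 14.4 mm: the cube (footprint 25×5) is included at this height; the r=10.5 cylinder at (8.5, 8.5) contributes a regular 16-gon of circumradius 10.5; the cube at (8, 2.5) is present — its section is the full 14.5×5.5 rectangle; Merging all regions: the regions partially overlap (shared area 149.01 mm²), so overlapping operands fuse into one piece — 1 connected region; the r=8 cylinder at (12, -3) gives a regular 16-gon of circumradius 8 (constant along its height); Taking the first minus the rest: starting from the result so far, the r=8 cylinder at (12, -3) partially overlaps it — only the 65.70 mm² overlap (of its 195.93 mm²) is removed, clipping the outline — 1 connected region. Overall, the cross-section is a single solid region. The nearest boundary edge runs (8.94, 4.39)→(6.34, 2.66); distance from the point to it = 0.75 mm. The point is inside the cross-section, 0.75 mm from the nearest boundary — within the 1.2 mm shell band (3 × 0.4).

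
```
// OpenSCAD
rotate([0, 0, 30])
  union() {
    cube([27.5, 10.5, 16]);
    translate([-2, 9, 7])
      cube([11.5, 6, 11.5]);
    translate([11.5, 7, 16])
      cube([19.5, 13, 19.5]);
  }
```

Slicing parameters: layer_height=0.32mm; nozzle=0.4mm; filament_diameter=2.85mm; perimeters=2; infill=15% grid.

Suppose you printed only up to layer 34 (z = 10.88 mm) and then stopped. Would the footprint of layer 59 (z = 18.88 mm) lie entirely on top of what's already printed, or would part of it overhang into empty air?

Compare the two slices. At z = 10.88: the cube (footprint 27.5×10.5) is included at this height (area 288.75 mm²); the cube at (-2, 9) (footprint 11.5×6) is included at this height (area 69.00 mm²); the cube at (11.5, 7) is not intersected at this z (z outside [16, 35.5]); Combining (union): the regions partially overlap — summed areas 357.75 mm² minus the doubly-counted overlap 14.25 mm² gives 343.50 mm² — area = 343.50 mm²; (rotated 30° about Z; rotation is an isometry so areas/perimeters/island counts are preserved). At z = 18.88: the cube is not intersected at this z (z outside [0, 16]); the cube at (-2, 9) is not intersected at this z (z outside [7, 18.5]); the cube at (11.5, 7) is present — its section is the full 19.5×13 rectangle (area 253.50 mm²); Taking the union: only the 19.5×13 cube at (11.5, 7) is present, so the union is just that shape — area = 253.50 mm²; (whole slice rotated 30° about Z — lengths, areas and connectivity unchanged). Checking containment: at z = 18.88 the cross-section extends beyond the z = 10.88 cross-section by about 197.50 mm².

part overhangs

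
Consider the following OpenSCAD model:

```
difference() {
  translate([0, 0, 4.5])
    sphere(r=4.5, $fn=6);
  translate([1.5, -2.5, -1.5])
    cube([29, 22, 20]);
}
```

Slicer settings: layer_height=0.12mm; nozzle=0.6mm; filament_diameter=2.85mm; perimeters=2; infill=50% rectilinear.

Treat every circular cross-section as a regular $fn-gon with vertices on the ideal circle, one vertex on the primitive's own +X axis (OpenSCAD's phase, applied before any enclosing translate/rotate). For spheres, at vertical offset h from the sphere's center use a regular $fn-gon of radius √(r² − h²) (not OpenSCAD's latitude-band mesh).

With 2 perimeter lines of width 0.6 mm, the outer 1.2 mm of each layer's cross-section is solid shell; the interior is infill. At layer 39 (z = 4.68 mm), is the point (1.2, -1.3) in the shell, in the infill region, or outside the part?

At z = 4.68 mm: the r=4.5 sphere contributes a regular 6-gon of circumradius √(4.5²−0.18²) = 4.496; the cube at (1.5, -2.5) (footprint 29×22) is included at this height; Subtracting the remaining from the first: starting from the r=4.5 sphere, the 29×22 cube at (1.5, -2.5) partially overlaps it — only the 12.98 mm² overlap (of its 638.00 mm²) is removed, clipping the outline — 1 connected region. Overall, the cross-section is a single solid region. The nearest boundary edge runs (1.50, 3.89)→(1.50, -2.50); distance from the point to it = 0.30 mm. The point is inside the cross-section, 0.30 mm from the nearest boundary — within the 1.2 mm shell band (2 × 0.6).

shell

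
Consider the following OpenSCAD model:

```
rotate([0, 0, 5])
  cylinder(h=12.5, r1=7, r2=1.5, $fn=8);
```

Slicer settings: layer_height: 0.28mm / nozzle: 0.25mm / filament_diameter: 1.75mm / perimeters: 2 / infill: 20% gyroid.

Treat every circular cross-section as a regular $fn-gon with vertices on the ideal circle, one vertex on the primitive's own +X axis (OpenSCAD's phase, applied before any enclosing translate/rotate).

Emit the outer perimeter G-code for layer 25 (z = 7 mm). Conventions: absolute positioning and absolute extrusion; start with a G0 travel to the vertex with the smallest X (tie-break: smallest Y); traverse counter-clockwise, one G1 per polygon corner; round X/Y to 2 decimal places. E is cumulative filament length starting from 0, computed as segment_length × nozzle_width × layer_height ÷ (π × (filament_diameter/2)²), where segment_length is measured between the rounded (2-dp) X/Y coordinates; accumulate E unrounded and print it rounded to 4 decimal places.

G0 X-3.91 Y-0.34 Z7.00
G1 X-2.52 Y-3.00 E0.0873
G1 X0.34 Y-3.91 E0.1747
G1 X3.00 Y-2.52 E0.2620
G1 X3.91 Y0.34 E0.3494
G1 X2.52 Y3.00 E0.4367
G1 X-0.34 Y3.91 E0.5241
G1 X-3.00 Y2.52 E0.6114
G1 X-3.91 Y-0.34 E0.6988

At z = 7 mm: the cone contributes a regular 8-gon of circumradius 3.920 (interpolated between r1=7 and r2=1.5 at t=0.560); (rotated 5° about Z; rotation is an isometry so areas/perimeters/island counts are preserved). The outline is a single polygon with 8 vertices. Extrusion per mm of travel: 0.25 × 0.28 / (π × 0.875²) = 0.029103. Accumulating E over each segment gives final E = 0.6988.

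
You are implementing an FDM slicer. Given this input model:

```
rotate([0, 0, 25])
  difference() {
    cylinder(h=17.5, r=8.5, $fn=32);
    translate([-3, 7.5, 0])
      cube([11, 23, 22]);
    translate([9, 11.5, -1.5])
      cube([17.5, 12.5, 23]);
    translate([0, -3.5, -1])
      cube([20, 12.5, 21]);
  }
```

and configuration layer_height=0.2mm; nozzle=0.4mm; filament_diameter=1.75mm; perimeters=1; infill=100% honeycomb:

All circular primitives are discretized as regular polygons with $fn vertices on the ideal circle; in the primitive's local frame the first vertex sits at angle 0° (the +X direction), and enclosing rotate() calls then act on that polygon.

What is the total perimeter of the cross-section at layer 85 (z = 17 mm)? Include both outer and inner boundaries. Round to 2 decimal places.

At z = 17 mm: the r=8.5 cylinder contributes a regular 32-gon of circumradius 8.5 (perimeter = 2·32·8.500·sin(180°/32) = 53.32 mm); the cube at (-3, 7.5) is present — its section is the full 11×23 rectangle (perimeter 68.00 mm); the 17.5×12.5 cube at (9, 11.5) contributes its full rectangle (perimeter 60.00 mm); the cube at (0, -3.5) (footprint 20×12.5) is included at this height (perimeter 65.00 mm); Subtracting the remaining from the first: starting from the r=8.5 cylinder, the 11×23 cube at (-3, 7.5) partially overlaps it — only the 4.96 mm² overlap (of its 253.00 mm²) is removed, clipping the outline; the 17.5×12.5 cube at (9, 11.5) misses the remaining region (no effect); the 20×12.5 cube at (0, -3.5) partially overlaps it — only the 82.59 mm² overlap (of its 250.00 mm²) is removed, clipping the outline — boundary = 55.46 mm; (whole slice rotated 25° about Z — lengths, areas and connectivity unchanged). Overall, the cross-section is a single solid region. Total boundary length (outer) = 55.46 mm.

55.46 mm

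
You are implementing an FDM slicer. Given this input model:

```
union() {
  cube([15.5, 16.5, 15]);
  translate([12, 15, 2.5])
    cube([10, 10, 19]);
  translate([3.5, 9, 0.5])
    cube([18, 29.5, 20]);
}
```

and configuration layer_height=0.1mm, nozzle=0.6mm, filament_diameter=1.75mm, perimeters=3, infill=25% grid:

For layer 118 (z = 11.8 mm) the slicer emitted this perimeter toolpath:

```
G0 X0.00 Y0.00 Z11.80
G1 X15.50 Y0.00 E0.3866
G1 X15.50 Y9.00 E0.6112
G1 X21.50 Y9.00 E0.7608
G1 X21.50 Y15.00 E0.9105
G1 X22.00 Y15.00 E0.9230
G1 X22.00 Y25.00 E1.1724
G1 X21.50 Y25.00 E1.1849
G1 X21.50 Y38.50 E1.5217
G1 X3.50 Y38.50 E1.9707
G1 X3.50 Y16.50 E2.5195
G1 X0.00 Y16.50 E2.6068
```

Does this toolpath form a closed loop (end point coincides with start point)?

no

Start point (G0): (0.00, 0.00). End point (last G1): the path does not return to the start — open.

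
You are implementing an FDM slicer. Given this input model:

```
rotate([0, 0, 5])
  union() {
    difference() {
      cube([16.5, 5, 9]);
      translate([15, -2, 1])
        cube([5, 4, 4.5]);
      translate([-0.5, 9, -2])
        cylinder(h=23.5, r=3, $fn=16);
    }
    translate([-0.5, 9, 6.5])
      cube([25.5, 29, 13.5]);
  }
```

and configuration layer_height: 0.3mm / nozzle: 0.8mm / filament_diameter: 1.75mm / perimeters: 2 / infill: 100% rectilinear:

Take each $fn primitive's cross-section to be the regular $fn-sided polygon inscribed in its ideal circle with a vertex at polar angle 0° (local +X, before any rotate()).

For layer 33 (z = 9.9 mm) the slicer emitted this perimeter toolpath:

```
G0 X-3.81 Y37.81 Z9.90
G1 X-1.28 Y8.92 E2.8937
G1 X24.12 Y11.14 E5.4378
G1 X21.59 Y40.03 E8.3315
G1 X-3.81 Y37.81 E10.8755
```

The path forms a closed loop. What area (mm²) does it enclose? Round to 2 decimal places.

739.42 mm²

Apply the shoelace formula to the sequence of (X, Y) vertices; enclosed area = 739.42 mm².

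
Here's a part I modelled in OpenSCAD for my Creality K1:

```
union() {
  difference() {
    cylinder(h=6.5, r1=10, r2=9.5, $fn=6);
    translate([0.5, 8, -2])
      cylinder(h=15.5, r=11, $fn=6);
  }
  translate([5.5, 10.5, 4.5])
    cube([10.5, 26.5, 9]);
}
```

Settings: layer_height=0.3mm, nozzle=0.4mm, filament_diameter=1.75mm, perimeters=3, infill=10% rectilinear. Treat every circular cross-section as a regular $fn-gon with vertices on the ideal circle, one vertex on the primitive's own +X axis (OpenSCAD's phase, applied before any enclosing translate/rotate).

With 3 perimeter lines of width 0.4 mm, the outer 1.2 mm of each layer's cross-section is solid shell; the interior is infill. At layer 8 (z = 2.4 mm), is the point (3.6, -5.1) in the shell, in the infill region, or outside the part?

At z = 2.4 mm: the cone: at t=0.369 of its height the radius interpolates to r₁+(r₂−r₁)t = 9.815, giving a regular 6-gon of that circumradius; the cylinder at (0.5, 8): section is a regular 6-gon, circumradius r=11; After the difference (first − rest): starting from the cone, the r=11 cylinder at (0.5, 8) partially overlaps it — only the 132.86 mm² overlap (of its 314.37 mm²) is removed, clipping the outline — 1 connected region; the cube at (5.5, 10.5) is not intersected at this z (z outside [4.5, 13.5]); Merging all regions: only the result so far is present, so the union is just that shape — 1 connected region. Overall, the cross-section is a single solid region. The nearest boundary edge runs (9.82, 0.00)→(4.91, -8.50); distance from the point to it = 2.83 mm. The point is inside the cross-section and 2.83 mm from the nearest boundary — more than the 1.2 mm shell width (3 × 0.4), so it's in the infill interior.

infill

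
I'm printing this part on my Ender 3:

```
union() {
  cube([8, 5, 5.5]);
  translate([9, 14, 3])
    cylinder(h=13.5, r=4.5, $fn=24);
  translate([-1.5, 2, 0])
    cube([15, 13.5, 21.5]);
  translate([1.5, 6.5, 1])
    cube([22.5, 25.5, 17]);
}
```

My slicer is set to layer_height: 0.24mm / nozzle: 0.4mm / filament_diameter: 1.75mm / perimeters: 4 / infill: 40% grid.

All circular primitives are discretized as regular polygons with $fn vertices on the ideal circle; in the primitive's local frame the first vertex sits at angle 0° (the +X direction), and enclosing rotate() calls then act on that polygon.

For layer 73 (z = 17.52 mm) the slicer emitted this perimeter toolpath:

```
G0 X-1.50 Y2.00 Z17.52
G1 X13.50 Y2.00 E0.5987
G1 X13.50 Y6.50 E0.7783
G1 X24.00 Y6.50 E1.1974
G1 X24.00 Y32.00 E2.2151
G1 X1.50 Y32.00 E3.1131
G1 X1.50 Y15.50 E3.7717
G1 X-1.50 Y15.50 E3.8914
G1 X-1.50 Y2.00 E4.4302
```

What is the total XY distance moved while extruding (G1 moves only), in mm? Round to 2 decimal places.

Sum the Euclidean lengths of each G1 segment: total = 111.00 mm.

111.00 mm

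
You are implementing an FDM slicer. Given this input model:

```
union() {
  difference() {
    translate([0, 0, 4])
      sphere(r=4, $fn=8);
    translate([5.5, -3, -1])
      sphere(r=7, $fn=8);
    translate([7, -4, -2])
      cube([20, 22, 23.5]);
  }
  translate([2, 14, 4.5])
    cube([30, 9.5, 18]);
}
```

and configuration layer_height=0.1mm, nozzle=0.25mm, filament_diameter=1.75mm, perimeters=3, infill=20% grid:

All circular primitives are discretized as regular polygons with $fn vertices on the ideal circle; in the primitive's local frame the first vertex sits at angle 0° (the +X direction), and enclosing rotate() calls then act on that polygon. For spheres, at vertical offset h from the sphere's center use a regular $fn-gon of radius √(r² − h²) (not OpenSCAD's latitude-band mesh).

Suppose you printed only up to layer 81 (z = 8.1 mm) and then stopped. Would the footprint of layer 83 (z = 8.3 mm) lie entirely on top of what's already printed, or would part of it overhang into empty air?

entirely on top

Compare the two slices. At z = 8.1: the sphere is not intersected at this z (|z−center|=4.100 > r=4); the sphere at (5.5, -3) is absent (|z−center|=9.100 > r=7); the cube at (7, -4) is present — its section is the full 20×22 rectangle (area 440.00 mm²); Subtracting the remaining from the first: the first operand is absent here, so nothing remains; the cube at (2, 14) is present — its section is the full 30×9.5 rectangle (area 285.00 mm²); Merging all regions: only the 30×9.5 cube at (2, 14) is present, so the union is just that shape — area = 285.00 mm². At z = 8.3: the sphere is not intersected at this z (|z−center|=4.300 > r=4); the sphere at (5.5, -3) does not reach this height (|z−center|=9.300 > r=7); the cube at (7, -4) is present — its section is the full 20×22 rectangle (area 440.00 mm²); After the difference (first − rest): the first operand is absent here, so nothing remains; the cube at (2, 14) is present — its section is the full 30×9.5 rectangle (area 285.00 mm²); Taking the union: only the 30×9.5 cube at (2, 14) is present, so the union is just that shape — area = 285.00 mm². Checking containment: the cross-section at z = 8.3 is a subset of the cross-section at z = 8.1.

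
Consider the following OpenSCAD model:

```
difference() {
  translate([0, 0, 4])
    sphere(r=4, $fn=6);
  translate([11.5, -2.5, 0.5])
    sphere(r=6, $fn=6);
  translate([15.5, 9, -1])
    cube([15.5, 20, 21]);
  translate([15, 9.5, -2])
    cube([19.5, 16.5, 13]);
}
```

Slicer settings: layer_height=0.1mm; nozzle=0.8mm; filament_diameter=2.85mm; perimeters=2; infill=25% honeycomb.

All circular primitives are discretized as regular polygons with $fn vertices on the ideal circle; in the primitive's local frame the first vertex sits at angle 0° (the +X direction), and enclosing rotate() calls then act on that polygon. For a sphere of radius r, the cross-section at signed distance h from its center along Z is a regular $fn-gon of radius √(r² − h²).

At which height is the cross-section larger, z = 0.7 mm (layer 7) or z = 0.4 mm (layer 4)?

Layer 7 (z = 0.7): the r=4 sphere contributes a regular 6-gon of circumradius √(4²−3.3²) = 2.261 (area = (6/2)·2.261²·sin(360°/6) = 13.28 mm²); the sphere at (11.5, -2.5): section is a regular 6-gon, circumradius = √(r²−h²) = √(6²−0.2²) = 5.997 (area = (6/2)·5.997²·sin(360°/6) = 93.43 mm²); the cube at (15.5, 9) (footprint 15.5×20) is included at this height (area 310.00 mm²); the cube at (15, 9.5) is present — its section is the full 19.5×16.5 rectangle (area 321.75 mm²); After the difference (first − rest): starting from the r=4 sphere (13.28 mm²), the r=6 sphere at (11.5, -2.5) misses the remaining region (no effect); the 15.5×20 cube at (15.5, 9) misses the remaining region (no effect); the 19.5×16.5 cube at (15, 9.5) misses the remaining region (no effect) — area = 13.28 mm². So its area = 13.28 mm². Layer 4 (z = 0.4): the r=4 sphere contributes a regular 6-gon of circumradius √(4²−3.6²) = 1.744 (area = (6/2)·1.744²·sin(360°/6) = 7.90 mm²); the r=6 sphere at (11.5, -2.5) contributes a regular 6-gon of circumradius √(6²−0.1²) = 5.999 (area = (6/2)·5.999²·sin(360°/6) = 93.50 mm²); the cube at (15.5, 9) (footprint 15.5×20) is included at this height (area 310.00 mm²); the 19.5×16.5 cube at (15, 9.5) contributes its full rectangle (area 321.75 mm²); Taking the first minus the rest: starting from the r=4 sphere (7.90 mm²), the r=6 sphere at (11.5, -2.5) misses the remaining region (no effect); the 15.5×20 cube at (15.5, 9) misses the remaining region (no effect); the 19.5×16.5 cube at (15, 9.5) misses the remaining region (no effect) — area = 7.90 mm². So its area = 7.90 mm². Layer 7 is larger (13.28 vs 7.90 mm²).

layer 7 (z = 0.7 mm)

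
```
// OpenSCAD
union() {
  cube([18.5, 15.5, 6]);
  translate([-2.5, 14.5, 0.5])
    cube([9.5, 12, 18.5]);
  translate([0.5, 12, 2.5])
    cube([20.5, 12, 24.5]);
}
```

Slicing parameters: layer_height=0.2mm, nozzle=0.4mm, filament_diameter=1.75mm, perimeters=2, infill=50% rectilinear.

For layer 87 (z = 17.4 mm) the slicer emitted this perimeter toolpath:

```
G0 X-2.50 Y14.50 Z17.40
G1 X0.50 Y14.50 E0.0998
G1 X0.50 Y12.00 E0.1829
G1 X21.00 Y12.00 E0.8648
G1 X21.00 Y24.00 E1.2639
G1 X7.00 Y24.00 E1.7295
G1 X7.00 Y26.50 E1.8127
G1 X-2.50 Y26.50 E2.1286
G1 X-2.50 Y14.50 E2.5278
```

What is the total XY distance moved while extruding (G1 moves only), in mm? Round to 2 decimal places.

Sum the Euclidean lengths of each G1 segment: total = 76.00 mm.

76.00 mm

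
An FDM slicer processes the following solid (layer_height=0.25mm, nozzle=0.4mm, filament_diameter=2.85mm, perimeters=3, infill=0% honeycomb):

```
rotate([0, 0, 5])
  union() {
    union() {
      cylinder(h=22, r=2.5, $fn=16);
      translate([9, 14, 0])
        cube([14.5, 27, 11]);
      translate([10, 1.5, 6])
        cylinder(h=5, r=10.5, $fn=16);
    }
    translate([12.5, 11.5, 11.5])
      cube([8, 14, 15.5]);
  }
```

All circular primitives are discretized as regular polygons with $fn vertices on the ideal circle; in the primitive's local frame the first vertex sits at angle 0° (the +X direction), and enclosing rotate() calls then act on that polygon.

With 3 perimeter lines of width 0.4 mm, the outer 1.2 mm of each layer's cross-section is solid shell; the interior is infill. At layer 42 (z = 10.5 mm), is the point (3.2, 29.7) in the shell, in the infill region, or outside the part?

At z = 10.5 mm: the cylinder: section is a regular 16-gon, circumradius r=2.5; the cube at (9, 14) is present — its section is the full 14.5×27 rectangle; the r=10.5 cylinder at (10, 1.5) contributes a regular 16-gon of circumradius 10.5; Taking the union: the regions partially overlap (shared area 10.38 mm²), so overlapping operands fuse into one piece — 2 connected regions; the cube at (12.5, 11.5) is not intersected at this z (z outside [11.5, 27]); Merging all regions: only the result so far is present, so the union is just that shape — 2 connected regions; (whole slice rotated 5° about Z — lengths, areas and connectivity unchanged). Overall, the cross-section has 2 separate islands. Undo the 5° rotation: the query point maps to (5.776, 29.308) in the un-rotated model frame. The nearest boundary edge runs (9.00, 14.00)→(9.00, 41.00); distance from the point to it = 3.22 mm. The point is not inside any of the regions above, so it lies outside the cross-section (3.22 mm from the nearest boundary).

outside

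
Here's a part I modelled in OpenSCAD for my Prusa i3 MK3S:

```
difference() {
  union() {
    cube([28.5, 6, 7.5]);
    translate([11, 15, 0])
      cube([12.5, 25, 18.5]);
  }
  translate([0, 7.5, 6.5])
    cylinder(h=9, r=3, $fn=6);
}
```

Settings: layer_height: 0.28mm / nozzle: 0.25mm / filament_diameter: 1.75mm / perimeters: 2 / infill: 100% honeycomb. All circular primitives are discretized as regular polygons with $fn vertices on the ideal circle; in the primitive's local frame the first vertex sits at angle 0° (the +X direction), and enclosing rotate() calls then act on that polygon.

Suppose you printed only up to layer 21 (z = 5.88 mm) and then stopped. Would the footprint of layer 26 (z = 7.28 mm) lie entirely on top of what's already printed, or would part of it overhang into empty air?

Compare the two slices. At z = 5.88: the cube is present — its section is the full 28.5×6 rectangle (area 171.00 mm²); the cube at (11, 15) is present — its section is the full 12.5×25 rectangle (area 312.50 mm²); Merging all regions: the 2 present regions are separate (no shared area or edge), so areas and boundary lengths simply add and each stays a separate island — area = 483.50 mm²; the cylinder at (0, 7.5) is absent (z outside [6.5, 15.5]); Taking the first minus the rest: none of the subtracted shapes is present at this height, so the result so far is unchanged — area = 483.50 mm². At z = 7.28: the cube (footprint 28.5×6) is included at this height (area 171.00 mm²); the cube at (11, 15) (footprint 12.5×25) is included at this height (area 312.50 mm²); Taking the union: the 2 present regions are separate (no shared area or edge), so areas and boundary lengths simply add and each stays a separate island — area = 483.50 mm²; the cylinder at (0, 7.5): section is a regular 6-gon, circumradius r=3 (area = (6/2)·3.000²·sin(360°/6) = 23.38 mm²); Subtracting the remaining from the first: starting from that combined region (483.50 mm²), the r=3 cylinder at (0, 7.5) partially overlaps it — only the 2.00 mm² overlap (of its 23.38 mm²) is removed, clipping the outline — area = 481.50 mm². Checking containment: the cross-section at z = 7.28 is a subset of the cross-section at z = 5.88.

entirely on top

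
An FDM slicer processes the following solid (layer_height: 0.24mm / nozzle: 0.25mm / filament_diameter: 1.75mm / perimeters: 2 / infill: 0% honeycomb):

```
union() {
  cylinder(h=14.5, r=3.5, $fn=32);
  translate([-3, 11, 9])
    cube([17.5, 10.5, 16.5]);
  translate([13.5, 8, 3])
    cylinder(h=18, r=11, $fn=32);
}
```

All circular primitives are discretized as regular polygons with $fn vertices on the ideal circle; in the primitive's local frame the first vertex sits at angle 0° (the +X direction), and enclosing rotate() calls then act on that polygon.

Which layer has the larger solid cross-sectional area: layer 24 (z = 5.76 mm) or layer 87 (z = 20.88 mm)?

Layer 24 (z = 5.76): the cylinder: section is a regular 32-gon, circumradius r=3.5 (area = (32/2)·3.500²·sin(360°/32) = 38.24 mm²); the cube at (-3, 11) does not reach this height (z outside [9, 25.5]); the r=11 cylinder at (13.5, 8) gives a regular 32-gon of circumradius 11 (constant along its height) (area = (32/2)·11.000²·sin(360°/32) = 377.69 mm²); Taking the union: the 2 present regions are separate (no shared area or edge), so areas and boundary lengths simply add and each stays a separate island — area = 415.93 mm². So its area = 415.93 mm². Layer 87 (z = 20.88): the cylinder is not intersected at this z (z outside [0, 14.5]); the 17.5×10.5 cube at (-3, 11) contributes its full rectangle (area 183.75 mm²); the cylinder at (13.5, 8): section is a regular 32-gon, circumradius r=11 (area = (32/2)·11.000²·sin(360°/32) = 377.69 mm²); Taking the union: the regions partially overlap — summed areas 561.44 mm² minus the doubly-counted overlap 69.89 mm² gives 491.55 mm² — area = 491.55 mm². So its area = 491.55 mm². Layer 87 is larger (491.55 vs 415.93 mm²).

layer 87 (z = 20.88 mm)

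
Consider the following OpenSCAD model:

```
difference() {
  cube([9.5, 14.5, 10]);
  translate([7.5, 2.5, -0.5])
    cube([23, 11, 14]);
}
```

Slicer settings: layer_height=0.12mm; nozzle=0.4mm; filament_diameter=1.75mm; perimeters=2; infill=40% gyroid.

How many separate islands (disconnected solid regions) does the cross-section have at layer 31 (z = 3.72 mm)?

1

At z = 3.72 mm: the cube is present — its section is the full 9.5×14.5 rectangle; the cube at (7.5, 2.5) (footprint 23×11) is included at this height; Taking the first minus the rest: starting from the 9.5×14.5 cube, the 23×11 cube at (7.5, 2.5) partially overlaps it — only the 22.00 mm² overlap (of its 253.00 mm²) is removed, clipping the outline — 1 connected region. Overall, the cross-section is a single solid region. Island count = 1.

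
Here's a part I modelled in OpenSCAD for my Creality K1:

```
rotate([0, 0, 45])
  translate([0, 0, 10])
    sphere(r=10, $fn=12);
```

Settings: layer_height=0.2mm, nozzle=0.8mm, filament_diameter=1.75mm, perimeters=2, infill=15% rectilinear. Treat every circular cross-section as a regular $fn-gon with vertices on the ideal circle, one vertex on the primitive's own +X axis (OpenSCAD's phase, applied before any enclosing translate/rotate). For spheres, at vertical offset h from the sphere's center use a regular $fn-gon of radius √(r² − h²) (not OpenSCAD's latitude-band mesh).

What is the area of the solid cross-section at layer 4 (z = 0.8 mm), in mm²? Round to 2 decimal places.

At z = 0.8 mm: the r=10 sphere slices to a regular 12-gon of circumradius 3.919 (√(r²−h²) with h=9.2 from center) (area = (12/2)·3.919²·sin(360°/12) = 46.08 mm²); (rotated 45° about Z; rotation is an isometry so areas/perimeters/island counts are preserved). Overall, the cross-section is a single solid region. Net area = 46.08 mm².

46.08 mm²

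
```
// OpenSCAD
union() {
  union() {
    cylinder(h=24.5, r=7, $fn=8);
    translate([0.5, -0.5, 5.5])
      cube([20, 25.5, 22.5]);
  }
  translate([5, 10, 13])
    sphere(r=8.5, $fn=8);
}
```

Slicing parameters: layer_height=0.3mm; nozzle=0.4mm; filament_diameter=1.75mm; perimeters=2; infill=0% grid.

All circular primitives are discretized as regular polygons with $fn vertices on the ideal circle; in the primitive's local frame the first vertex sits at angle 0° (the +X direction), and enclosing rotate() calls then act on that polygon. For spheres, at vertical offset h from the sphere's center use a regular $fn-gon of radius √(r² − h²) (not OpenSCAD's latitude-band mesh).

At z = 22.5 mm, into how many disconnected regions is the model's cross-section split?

At z = 22.5 mm: the r=7 cylinder gives a regular 8-gon of circumradius 7 (constant along its height); the 20×25.5 cube at (0.5, -0.5) contributes its full rectangle; Combining (union): the regions partially overlap (shared area 34.40 mm²), so overlapping operands fuse into one piece — 1 connected region; the sphere at (5, 10) is not intersected at this z (|z−center|=9.500 > r=8.5); Combining (union): only that combined region is present, so the union is just that shape — 1 connected region. The result has 1 disconnected region.

1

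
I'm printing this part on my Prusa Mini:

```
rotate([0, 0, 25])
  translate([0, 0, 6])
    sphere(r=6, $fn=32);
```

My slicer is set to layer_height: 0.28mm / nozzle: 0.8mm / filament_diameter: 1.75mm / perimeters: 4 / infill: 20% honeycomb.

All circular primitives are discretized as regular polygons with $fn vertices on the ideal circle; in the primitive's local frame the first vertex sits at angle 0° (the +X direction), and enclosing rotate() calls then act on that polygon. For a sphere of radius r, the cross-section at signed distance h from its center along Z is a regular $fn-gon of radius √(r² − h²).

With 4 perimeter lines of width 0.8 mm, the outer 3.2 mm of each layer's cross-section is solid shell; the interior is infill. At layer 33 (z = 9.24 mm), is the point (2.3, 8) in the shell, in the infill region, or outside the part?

At z = 9.24 mm: the r=6 sphere slices to a regular 32-gon of circumradius 5.050 (√(r²−h²) with h=3.24 from center); (rotated 25° about Z; rotation is an isometry so areas/perimeters/island counts are preserved). Overall, the cross-section is a single solid region. Undo the 25° rotation: the query point maps to (5.465, 6.278) in the un-rotated model frame. The nearest boundary edge runs (3.57, 3.57)→(2.81, 4.20); distance from the point to it = 3.29 mm. The point is not inside any of the regions above, so it lies outside the cross-section (3.29 mm from the nearest boundary).

outside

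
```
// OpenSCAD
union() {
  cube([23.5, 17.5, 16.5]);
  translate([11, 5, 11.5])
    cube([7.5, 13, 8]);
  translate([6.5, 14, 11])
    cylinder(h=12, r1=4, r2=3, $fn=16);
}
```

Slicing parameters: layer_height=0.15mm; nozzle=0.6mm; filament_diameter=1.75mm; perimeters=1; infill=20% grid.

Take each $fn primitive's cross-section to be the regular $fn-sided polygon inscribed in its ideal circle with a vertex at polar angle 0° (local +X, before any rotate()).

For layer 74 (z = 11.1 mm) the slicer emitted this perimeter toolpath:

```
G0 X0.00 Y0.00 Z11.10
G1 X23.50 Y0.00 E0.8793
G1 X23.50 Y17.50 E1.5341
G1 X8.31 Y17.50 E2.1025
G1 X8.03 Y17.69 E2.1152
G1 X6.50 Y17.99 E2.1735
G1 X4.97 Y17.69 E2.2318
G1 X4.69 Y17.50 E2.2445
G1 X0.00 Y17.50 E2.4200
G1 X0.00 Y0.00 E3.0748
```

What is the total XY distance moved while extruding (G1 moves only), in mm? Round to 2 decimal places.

82.18 mm

Sum the Euclidean lengths of each G1 segment: total = 82.18 mm.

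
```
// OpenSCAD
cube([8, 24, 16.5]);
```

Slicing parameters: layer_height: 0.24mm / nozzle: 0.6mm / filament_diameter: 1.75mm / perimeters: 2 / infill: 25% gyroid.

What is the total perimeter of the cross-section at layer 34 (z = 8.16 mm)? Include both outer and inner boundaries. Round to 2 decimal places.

At z = 8.16 mm: the cube (footprint 8×24) is included at this height (perimeter 64.00 mm). Overall, the cross-section is a single solid region. Total boundary length (outer) = 64.00 mm.

64.00 mm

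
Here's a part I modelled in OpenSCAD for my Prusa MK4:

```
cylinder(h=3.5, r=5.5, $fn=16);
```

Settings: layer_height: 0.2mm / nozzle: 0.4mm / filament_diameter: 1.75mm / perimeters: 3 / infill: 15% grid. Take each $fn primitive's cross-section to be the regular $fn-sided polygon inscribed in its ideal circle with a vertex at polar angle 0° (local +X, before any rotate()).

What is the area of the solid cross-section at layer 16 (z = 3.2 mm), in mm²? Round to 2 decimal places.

At z = 3.2 mm: the cylinder: section is a regular 16-gon, circumradius r=5.5 (area = (16/2)·5.500²·sin(360°/16) = 92.61 mm²). Overall, the cross-section is a single solid region. Net area = 92.61 mm².

92.61 mm²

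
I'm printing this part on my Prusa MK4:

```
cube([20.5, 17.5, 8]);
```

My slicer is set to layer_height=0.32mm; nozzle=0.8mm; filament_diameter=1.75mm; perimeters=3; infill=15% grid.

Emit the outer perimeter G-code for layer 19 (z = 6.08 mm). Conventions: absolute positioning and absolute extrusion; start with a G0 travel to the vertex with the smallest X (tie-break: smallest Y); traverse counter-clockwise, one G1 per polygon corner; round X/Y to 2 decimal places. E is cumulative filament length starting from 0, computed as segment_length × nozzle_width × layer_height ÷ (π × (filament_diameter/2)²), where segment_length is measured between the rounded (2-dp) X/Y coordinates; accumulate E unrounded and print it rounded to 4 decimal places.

At z = 6.08 mm: the 20.5×17.5 cube contributes its full rectangle. The outline is a single polygon with 4 vertices. Extrusion per mm of travel: 0.8 × 0.32 / (π × 0.875²) = 0.106432. Accumulating E over each segment gives final E = 8.0889.

G0 X0.00 Y0.00 Z6.08
G1 X20.50 Y0.00 E2.1819
G1 X20.50 Y17.50 E4.0444
G1 X0.00 Y17.50 E6.2263
G1 X0.00 Y0.00 E8.0889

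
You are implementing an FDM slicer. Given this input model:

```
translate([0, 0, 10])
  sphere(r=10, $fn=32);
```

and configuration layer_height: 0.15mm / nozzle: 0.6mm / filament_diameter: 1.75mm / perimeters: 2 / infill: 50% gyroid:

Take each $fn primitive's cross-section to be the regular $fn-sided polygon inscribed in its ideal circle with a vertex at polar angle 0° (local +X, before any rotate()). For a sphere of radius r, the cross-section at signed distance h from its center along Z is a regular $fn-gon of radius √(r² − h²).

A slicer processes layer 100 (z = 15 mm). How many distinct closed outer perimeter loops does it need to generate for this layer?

At z = 15 mm: the sphere: section is a regular 32-gon, circumradius = √(r²−h²) = √(10²−5²) = 8.660. The result has 1 disconnected region.

1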